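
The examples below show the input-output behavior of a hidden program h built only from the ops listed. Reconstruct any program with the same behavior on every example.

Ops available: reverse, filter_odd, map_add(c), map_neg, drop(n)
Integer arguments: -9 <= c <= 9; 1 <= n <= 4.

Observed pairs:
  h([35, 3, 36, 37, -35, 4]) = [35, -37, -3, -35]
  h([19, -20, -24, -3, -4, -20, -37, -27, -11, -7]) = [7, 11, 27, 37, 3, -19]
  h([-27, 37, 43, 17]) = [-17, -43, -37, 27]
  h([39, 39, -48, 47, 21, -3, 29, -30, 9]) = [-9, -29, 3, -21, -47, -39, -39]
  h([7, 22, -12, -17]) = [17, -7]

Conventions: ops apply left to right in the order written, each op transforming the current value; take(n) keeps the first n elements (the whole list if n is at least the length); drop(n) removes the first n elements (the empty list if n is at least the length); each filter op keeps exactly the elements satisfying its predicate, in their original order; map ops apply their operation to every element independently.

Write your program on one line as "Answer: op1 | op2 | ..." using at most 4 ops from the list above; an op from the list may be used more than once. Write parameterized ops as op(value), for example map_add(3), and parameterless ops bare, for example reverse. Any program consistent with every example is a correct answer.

reverse | filter_odd | map_neg

Check, running the answer program on each example:
  [35, 3, 36, 37, -35, 4] -> [4, -35, 37, 36, 3, 35] -> [-35, 37, 3, 35] -> [35, -37, -3, -35]
  [19, -20, -24, -3, -4, -20, -37, -27, -11, -7] -> [-7, -11, -27, -37, -20, -4, -3, -24, -20, 19] -> [-7, -11, -27, -37, -3, 19] -> [7, 11, 27, 37, 3, -19]
  [-27, 37, 43, 17] -> [17, 43, 37, -27] -> [17, 43, 37, -27] -> [-17, -43, -37, 27]
  [39, 39, -48, 47, 21, -3, 29, -30, 9] -> [9, -30, 29, -3, 21, 47, -48, 39, 39] -> [9, 29, -3, 21, 47, 39, 39] -> [-9, -29, 3, -21, -47, -39, -39]
  [7, 22, -12, -17] -> [-17, -12, 22, 7] -> [-17, 7] -> [17, -7]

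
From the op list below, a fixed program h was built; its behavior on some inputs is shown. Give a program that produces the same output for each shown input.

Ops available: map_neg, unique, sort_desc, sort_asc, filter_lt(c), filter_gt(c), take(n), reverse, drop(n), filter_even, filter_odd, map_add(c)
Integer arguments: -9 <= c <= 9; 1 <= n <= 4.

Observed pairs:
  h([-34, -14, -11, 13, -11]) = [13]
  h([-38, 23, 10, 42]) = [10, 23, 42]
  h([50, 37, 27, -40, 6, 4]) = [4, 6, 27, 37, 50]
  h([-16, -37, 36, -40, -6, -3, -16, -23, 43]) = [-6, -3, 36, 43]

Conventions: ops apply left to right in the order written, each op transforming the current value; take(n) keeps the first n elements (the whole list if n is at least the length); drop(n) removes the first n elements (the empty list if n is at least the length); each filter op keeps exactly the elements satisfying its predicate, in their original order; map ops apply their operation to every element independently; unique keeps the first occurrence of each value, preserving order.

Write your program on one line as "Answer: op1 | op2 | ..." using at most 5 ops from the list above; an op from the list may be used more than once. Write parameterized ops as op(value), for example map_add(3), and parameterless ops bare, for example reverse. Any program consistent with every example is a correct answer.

sort_desc | unique | sort_asc | filter_gt(-9)

Check, running the answer program on each example:
  [-34, -14, -11, 13, -11] -> [13, -11, -11, -14, -34] -> [13, -11, -14, -34] -> [-34, -14, -11, 13] -> [13]
  [-38, 23, 10, 42] -> [42, 23, 10, -38] -> [42, 23, 10, -38] -> [-38, 10, 23, 42] -> [10, 23, 42]
  [50, 37, 27, -40, 6, 4] -> [50, 37, 27, 6, 4, -40] -> [50, 37, 27, 6, 4, -40] -> [-40, 4, 6, 27, 37, 50] -> [4, 6, 27, 37, 50]
  [-16, -37, 36, -40, -6, -3, -16, -23, 43] -> [43, 36, -3, -6, -16, -16, -23, -37, -40] -> [43, 36, -3, -6, -16, -23, -37, -40] -> [-40, -37, -23, -16, -6, -3, 36, 43] -> [-6, -3, 36, 43]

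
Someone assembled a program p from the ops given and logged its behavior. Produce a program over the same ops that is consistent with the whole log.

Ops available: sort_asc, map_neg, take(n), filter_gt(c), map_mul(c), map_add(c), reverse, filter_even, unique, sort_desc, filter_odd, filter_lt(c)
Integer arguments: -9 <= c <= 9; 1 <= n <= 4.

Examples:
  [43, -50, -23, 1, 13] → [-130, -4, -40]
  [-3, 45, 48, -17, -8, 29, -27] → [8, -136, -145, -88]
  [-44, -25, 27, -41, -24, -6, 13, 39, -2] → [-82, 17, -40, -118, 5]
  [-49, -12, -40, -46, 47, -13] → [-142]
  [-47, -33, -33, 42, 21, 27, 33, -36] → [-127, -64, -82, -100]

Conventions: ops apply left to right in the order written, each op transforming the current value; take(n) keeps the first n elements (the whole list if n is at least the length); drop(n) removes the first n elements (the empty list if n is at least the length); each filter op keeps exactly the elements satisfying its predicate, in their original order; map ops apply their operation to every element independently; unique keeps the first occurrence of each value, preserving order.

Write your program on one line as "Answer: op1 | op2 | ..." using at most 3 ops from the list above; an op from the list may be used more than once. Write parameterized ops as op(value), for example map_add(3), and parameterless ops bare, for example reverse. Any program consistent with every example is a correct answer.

filter_gt(-8) | map_mul(-3) | map_add(-1)

Check, running the answer program on each example:
  [43, -50, -23, 1, 13] -> [43, 1, 13] -> [-129, -3, -39] -> [-130, -4, -40]
  [-3, 45, 48, -17, -8, 29, -27] -> [-3, 45, 48, 29] -> [9, -135, -144, -87] -> [8, -136, -145, -88]
  [-44, -25, 27, -41, -24, -6, 13, 39, -2] -> [27, -6, 13, 39, -2] -> [-81, 18, -39, -117, 6] -> [-82, 17, -40, -118, 5]
  [-49, -12, -40, -46, 47, -13] -> [47] -> [-141] -> [-142]
  [-47, -33, -33, 42, 21, 27, 33, -36] -> [42, 21, 27, 33] -> [-126, -63, -81, -99] -> [-127, -64, -82, -100]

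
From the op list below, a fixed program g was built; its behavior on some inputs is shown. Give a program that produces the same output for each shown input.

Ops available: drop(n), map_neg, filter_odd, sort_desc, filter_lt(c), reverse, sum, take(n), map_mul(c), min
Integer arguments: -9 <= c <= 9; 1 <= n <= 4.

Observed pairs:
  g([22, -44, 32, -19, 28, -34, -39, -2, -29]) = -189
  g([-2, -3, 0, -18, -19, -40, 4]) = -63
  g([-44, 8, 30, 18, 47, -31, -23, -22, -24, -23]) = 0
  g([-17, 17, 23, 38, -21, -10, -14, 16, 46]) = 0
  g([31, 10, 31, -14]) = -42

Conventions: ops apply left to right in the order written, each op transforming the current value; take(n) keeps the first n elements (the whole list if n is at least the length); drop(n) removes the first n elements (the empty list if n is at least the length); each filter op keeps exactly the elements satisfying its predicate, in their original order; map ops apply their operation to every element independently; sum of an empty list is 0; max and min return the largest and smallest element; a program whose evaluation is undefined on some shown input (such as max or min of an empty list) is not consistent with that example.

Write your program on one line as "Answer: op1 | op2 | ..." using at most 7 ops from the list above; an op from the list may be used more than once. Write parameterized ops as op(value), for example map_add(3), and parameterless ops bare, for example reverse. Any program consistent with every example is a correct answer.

drop(1) | take(3) | filter_lt(7) | map_mul(3) | reverse | sum

Check, running the answer program on each example:
  [22, -44, 32, -19, 28, -34, -39, -2, -29] -> [-44, 32, -19, 28, -34, -39, -2, -29] -> [-44, 32, -19] -> [-44, -19] -> [-132, -57] -> [-57, -132] -> -189
  [-2, -3, 0, -18, -19, -40, 4] -> [-3, 0, -18, -19, -40, 4] -> [-3, 0, -18] -> [-3, 0, -18] -> [-9, 0, -54] -> [-54, 0, -9] -> -63
  [-44, 8, 30, 18, 47, -31, -23, -22, -24, -23] -> [8, 30, 18, 47, -31, -23, -22, -24, -23] -> [8, 30, 18] -> [] -> [] -> [] -> 0
  [-17, 17, 23, 38, -21, -10, -14, 16, 46] -> [17, 23, 38, -21, -10, -14, 16, 46] -> [17, 23, 38] -> [] -> [] -> [] -> 0
  [31, 10, 31, -14] -> [10, 31, -14] -> [10, 31, -14] -> [-14] -> [-42] -> [-42] -> -42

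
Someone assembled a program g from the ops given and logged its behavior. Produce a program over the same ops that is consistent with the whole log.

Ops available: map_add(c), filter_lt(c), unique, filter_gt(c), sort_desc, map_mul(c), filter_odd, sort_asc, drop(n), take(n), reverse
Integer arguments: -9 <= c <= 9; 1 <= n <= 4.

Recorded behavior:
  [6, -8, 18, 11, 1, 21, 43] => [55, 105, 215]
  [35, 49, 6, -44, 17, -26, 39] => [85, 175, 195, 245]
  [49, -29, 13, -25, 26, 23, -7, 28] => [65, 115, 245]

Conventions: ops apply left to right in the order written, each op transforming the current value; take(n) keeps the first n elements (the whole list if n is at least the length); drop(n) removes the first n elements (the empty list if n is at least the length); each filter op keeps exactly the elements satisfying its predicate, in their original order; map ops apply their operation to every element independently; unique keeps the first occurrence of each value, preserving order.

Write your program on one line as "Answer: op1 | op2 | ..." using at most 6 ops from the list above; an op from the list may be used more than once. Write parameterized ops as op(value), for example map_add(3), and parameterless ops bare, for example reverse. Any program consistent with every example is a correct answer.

reverse | filter_odd | sort_asc | filter_gt(6) | map_mul(5)

Check, running the answer program on each example:
  [6, -8, 18, 11, 1, 21, 43] -> [43, 21, 1, 11, 18, -8, 6] -> [43, 21, 1, 11] -> [1, 11, 21, 43] -> [11, 21, 43] -> [55, 105, 215]
  [35, 49, 6, -44, 17, -26, 39] -> [39, -26, 17, -44, 6, 49, 35] -> [39, 17, 49, 35] -> [17, 35, 39, 49] -> [17, 35, 39, 49] -> [85, 175, 195, 245]
  [49, -29, 13, -25, 26, 23, -7, 28] -> [28, -7, 23, 26, -25, 13, -29, 49] -> [-7, 23, -25, 13, -29, 49] -> [-29, -25, -7, 13, 23, 49] -> [13, 23, 49] -> [65, 115, 245]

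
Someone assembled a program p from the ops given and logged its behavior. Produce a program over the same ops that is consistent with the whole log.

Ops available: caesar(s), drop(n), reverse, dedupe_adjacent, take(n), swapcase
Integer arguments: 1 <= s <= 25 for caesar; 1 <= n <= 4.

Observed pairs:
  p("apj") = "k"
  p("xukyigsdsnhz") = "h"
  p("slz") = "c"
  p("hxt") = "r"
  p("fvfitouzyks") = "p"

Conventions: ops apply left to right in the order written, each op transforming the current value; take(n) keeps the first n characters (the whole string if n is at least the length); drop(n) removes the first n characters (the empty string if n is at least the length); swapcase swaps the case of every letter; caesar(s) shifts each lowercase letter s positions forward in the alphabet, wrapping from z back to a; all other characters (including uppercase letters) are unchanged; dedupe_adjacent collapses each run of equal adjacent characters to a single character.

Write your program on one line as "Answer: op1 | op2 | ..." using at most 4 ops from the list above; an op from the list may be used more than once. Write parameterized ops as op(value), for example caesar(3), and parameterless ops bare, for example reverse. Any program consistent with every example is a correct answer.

caesar(7) | take(1) | caesar(3)

Check, running the answer program on each example:
  "apj" -> "hwq" -> "h" -> "k"
  "xukyigsdsnhz" -> "ebrfpnzkzuog" -> "e" -> "h"
  "slz" -> "zsg" -> "z" -> "c"
  "hxt" -> "oea" -> "o" -> "r"
  "fvfitouzyks" -> "mcmpavbgfrz" -> "m" -> "p"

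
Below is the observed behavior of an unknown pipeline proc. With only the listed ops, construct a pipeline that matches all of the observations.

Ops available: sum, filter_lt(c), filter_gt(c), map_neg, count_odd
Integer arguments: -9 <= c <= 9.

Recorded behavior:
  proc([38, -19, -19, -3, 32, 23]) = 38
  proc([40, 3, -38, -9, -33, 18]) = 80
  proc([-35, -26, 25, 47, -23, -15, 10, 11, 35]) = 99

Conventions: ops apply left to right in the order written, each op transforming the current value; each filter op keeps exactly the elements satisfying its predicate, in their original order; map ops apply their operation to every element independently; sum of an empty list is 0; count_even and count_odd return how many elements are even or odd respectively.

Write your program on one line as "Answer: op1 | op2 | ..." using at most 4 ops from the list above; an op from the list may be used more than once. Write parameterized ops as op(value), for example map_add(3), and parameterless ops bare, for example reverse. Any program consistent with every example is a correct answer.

map_neg | filter_gt(7) | sum

Check, running the answer program on each example:
  [38, -19, -19, -3, 32, 23] -> [-38, 19, 19, 3, -32, -23] -> [19, 19] -> 38
  [40, 3, -38, -9, -33, 18] -> [-40, -3, 38, 9, 33, -18] -> [38, 9, 33] -> 80
  [-35, -26, 25, 47, -23, -15, 10, 11, 35] -> [35, 26, -25, -47, 23, 15, -10, -11, -35] -> [35, 26, 23, 15] -> 99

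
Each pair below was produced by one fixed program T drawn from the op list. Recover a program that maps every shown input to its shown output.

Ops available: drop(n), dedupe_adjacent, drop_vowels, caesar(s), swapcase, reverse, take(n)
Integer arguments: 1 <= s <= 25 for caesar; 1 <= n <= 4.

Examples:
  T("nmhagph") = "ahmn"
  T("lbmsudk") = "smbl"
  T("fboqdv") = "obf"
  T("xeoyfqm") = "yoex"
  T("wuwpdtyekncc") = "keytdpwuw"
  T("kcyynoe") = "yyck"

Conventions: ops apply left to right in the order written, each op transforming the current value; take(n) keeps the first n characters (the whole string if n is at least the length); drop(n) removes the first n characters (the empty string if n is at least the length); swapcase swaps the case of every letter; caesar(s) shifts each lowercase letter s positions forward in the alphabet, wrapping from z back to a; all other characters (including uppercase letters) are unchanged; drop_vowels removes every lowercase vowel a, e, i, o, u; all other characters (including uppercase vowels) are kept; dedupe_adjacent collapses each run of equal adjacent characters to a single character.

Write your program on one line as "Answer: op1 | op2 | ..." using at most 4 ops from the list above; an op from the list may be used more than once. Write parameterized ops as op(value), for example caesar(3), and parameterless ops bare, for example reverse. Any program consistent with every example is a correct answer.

reverse | swapcase | drop(3) | swapcase

Check, running the answer program on each example:
  "nmhagph" -> "hpgahmn" -> "HPGAHMN" -> "AHMN" -> "ahmn"
  "lbmsudk" -> "kdusmbl" -> "KDUSMBL" -> "SMBL" -> "smbl"
  "fboqdv" -> "vdqobf" -> "VDQOBF" -> "OBF" -> "obf"
  "xeoyfqm" -> "mqfyoex" -> "MQFYOEX" -> "YOEX" -> "yoex"
  "wuwpdtyekncc" -> "ccnkeytdpwuw" -> "CCNKEYTDPWUW" -> "KEYTDPWUW" -> "keytdpwuw"
  "kcyynoe" -> "eonyyck" -> "EONYYCK" -> "YYCK" -> "yyck"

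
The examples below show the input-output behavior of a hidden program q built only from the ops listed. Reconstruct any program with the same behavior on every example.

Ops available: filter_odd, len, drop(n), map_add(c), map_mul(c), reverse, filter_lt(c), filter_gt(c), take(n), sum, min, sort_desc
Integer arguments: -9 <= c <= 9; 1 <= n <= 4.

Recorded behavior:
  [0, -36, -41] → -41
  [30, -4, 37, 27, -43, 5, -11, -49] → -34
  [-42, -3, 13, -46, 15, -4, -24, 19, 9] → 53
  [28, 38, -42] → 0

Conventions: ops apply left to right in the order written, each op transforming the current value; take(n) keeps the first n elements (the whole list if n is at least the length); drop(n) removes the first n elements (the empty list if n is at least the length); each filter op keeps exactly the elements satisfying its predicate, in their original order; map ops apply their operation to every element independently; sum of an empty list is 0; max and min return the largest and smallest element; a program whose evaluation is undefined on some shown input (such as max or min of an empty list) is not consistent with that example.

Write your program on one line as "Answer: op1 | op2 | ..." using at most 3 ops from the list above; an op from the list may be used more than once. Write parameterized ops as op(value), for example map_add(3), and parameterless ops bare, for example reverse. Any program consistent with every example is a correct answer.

sort_desc | filter_odd | sum

Check, running the answer program on each example:
  [0, -36, -41] -> [0, -36, -41] -> [-41] -> -41
  [30, -4, 37, 27, -43, 5, -11, -49] -> [37, 30, 27, 5, -4, -11, -43, -49] -> [37, 27, 5, -11, -43, -49] -> -34
  [-42, -3, 13, -46, 15, -4, -24, 19, 9] -> [19, 15, 13, 9, -3, -4, -24, -42, -46] -> [19, 15, 13, 9, -3] -> 53
  [28, 38, -42] -> [38, 28, -42] -> [] -> 0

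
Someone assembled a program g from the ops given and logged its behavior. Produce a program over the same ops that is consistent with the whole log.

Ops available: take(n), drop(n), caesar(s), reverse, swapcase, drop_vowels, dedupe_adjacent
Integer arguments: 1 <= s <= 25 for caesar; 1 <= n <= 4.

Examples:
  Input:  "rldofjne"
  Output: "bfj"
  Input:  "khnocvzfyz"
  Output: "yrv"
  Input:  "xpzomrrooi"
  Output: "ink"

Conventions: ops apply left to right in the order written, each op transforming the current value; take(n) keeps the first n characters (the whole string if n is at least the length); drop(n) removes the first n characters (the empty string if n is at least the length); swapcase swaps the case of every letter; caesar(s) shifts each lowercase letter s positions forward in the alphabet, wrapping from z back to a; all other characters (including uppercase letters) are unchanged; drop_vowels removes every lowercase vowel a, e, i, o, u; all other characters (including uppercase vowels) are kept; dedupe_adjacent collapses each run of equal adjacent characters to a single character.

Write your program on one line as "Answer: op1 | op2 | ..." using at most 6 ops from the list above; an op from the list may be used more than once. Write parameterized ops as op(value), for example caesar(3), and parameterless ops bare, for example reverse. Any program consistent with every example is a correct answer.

caesar(6) | drop(4) | dedupe_adjacent | take(3) | caesar(16)

Check, running the answer program on each example:
  "rldofjne" -> "xrjulptk" -> "lptk" -> "lptk" -> "lpt" -> "bfj"
  "khnocvzfyz" -> "qntuibflef" -> "ibflef" -> "ibflef" -> "ibf" -> "yrv"
  "xpzomrrooi" -> "dvfusxxuuo" -> "sxxuuo" -> "sxuo" -> "sxu" -> "ink"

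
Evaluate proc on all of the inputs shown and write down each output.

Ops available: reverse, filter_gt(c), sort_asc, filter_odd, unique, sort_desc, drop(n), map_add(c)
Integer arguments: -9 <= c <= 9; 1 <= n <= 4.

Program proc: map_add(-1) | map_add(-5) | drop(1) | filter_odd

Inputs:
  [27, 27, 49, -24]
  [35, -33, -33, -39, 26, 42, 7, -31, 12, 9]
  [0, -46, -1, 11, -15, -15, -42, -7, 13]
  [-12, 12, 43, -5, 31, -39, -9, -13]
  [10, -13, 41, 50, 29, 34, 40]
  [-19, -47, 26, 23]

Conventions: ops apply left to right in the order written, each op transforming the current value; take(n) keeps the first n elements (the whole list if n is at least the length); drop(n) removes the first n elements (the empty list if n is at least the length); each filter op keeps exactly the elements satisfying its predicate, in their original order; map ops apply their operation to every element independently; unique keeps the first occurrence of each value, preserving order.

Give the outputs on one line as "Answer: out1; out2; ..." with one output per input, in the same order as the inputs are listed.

Execution, op by op:
  [27, 27, 49, -24] -> [26, 26, 48, -25] -> [21, 21, 43, -30] -> [21, 43, -30] -> [21, 43]
  [35, -33, -33, -39, 26, 42, 7, -31, 12, 9] -> [34, -34, -34, -40, 25, 41, 6, -32, 11, 8] -> [29, -39, -39, -45, 20, 36, 1, -37, 6, 3] -> [-39, -39, -45, 20, 36, 1, -37, 6, 3] -> [-39, -39, -45, 1, -37, 3]
  [0, -46, -1, 11, -15, -15, -42, -7, 13] -> [-1, -47, -2, 10, -16, -16, -43, -8, 12] -> [-6, -52, -7, 5, -21, -21, -48, -13, 7] -> [-52, -7, 5, -21, -21, -48, -13, 7] -> [-7, 5, -21, -21, -13, 7]
  [-12, 12, 43, -5, 31, -39, -9, -13] -> [-13, 11, 42, -6, 30, -40, -10, -14] -> [-18, 6, 37, -11, 25, -45, -15, -19] -> [6, 37, -11, 25, -45, -15, -19] -> [37, -11, 25, -45, -15, -19]
  [10, -13, 41, 50, 29, 34, 40] -> [9, -14, 40, 49, 28, 33, 39] -> [4, -19, 35, 44, 23, 28, 34] -> [-19, 35, 44, 23, 28, 34] -> [-19, 35, 23]
  [-19, -47, 26, 23] -> [-20, -48, 25, 22] -> [-25, -53, 20, 17] -> [-53, 20, 17] -> [-53, 17]

[21, 43]; [-39, -39, -45, 1, -37, 3]; [-7, 5, -21, -21, -13, 7]; [37, -11, 25, -45, -15, -19]; [-19, 35, 23]; [-53, 17]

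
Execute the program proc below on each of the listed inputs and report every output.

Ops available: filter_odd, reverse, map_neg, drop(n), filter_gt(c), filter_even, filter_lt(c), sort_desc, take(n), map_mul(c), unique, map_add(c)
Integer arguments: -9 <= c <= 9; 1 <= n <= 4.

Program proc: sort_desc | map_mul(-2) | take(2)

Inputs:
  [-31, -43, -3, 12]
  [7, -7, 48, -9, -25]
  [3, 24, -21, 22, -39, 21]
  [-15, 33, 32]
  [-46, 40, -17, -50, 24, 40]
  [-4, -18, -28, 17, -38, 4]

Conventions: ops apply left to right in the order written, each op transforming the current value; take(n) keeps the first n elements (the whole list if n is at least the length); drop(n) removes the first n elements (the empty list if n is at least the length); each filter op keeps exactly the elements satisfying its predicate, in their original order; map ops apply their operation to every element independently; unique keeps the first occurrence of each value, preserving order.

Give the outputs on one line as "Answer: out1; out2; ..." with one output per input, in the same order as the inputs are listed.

Execution, op by op:
  [-31, -43, -3, 12] -> [12, -3, -31, -43] -> [-24, 6, 62, 86] -> [-24, 6]
  [7, -7, 48, -9, -25] -> [48, 7, -7, -9, -25] -> [-96, -14, 14, 18, 50] -> [-96, -14]
  [3, 24, -21, 22, -39, 21] -> [24, 22, 21, 3, -21, -39] -> [-48, -44, -42, -6, 42, 78] -> [-48, -44]
  [-15, 33, 32] -> [33, 32, -15] -> [-66, -64, 30] -> [-66, -64]
  [-46, 40, -17, -50, 24, 40] -> [40, 40, 24, -17, -46, -50] -> [-80, -80, -48, 34, 92, 100] -> [-80, -80]
  [-4, -18, -28, 17, -38, 4] -> [17, 4, -4, -18, -28, -38] -> [-34, -8, 8, 36, 56, 76] -> [-34, -8]

[-24, 6]; [-96, -14]; [-48, -44]; [-66, -64]; [-80, -80]; [-34, -8]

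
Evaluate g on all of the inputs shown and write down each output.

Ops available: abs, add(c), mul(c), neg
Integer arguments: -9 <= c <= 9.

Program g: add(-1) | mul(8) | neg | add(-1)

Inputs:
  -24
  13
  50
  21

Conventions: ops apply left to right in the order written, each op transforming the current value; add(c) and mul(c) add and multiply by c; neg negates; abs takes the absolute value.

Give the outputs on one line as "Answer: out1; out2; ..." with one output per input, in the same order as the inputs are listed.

Execution, op by op:
  -24 -> -25 -> -200 -> 200 -> 199
  13 -> 12 -> 96 -> -96 -> -97
  50 -> 49 -> 392 -> -392 -> -393
  21 -> 20 -> 160 -> -160 -> -161

199; -97; -393; -161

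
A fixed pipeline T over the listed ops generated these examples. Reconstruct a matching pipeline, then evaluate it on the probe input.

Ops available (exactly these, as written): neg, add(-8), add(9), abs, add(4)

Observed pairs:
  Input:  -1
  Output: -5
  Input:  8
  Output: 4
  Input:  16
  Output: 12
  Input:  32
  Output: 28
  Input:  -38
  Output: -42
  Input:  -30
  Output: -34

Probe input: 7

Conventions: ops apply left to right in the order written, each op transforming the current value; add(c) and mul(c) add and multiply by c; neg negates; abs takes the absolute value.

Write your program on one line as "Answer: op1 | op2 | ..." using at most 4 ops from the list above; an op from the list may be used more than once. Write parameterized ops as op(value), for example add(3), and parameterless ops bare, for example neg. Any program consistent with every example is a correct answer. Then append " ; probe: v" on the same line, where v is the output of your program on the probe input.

neg | add(4) | neg ; probe: 3

Check, running the answer program on each example:
  -1 -> 1 -> 5 -> -5
  8 -> -8 -> -4 -> 4
  16 -> -16 -> -12 -> 12
  32 -> -32 -> -28 -> 28
  -38 -> 38 -> 42 -> -42
  -30 -> 30 -> 34 -> -34
  probe: 7 -> -7 -> -3 -> 3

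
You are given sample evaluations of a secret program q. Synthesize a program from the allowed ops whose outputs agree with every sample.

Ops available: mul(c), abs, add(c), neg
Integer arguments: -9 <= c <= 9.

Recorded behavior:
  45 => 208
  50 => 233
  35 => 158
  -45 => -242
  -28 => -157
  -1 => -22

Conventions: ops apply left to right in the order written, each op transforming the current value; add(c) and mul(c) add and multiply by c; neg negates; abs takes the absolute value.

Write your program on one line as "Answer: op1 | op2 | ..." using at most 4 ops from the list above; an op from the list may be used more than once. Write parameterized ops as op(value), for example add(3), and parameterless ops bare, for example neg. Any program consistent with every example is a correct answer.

neg | mul(-5) | add(-9) | add(-8)

Check, running the answer program on each example:
  45 -> -45 -> 225 -> 216 -> 208
  50 -> -50 -> 250 -> 241 -> 233
  35 -> -35 -> 175 -> 166 -> 158
  -45 -> 45 -> -225 -> -234 -> -242
  -28 -> 28 -> -140 -> -149 -> -157
  -1 -> 1 -> -5 -> -14 -> -22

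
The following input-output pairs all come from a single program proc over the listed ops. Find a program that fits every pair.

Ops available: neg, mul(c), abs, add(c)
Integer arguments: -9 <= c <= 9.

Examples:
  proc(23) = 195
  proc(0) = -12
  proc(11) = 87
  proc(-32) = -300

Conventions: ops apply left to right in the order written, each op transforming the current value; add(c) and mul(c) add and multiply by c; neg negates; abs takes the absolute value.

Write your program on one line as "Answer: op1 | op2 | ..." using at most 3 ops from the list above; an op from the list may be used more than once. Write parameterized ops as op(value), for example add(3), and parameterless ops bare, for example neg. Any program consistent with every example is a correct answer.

mul(9) | add(-5) | add(-7)

Check, running the answer program on each example:
  23 -> 207 -> 202 -> 195
  0 -> 0 -> -5 -> -12
  11 -> 99 -> 94 -> 87
  -32 -> -288 -> -293 -> -300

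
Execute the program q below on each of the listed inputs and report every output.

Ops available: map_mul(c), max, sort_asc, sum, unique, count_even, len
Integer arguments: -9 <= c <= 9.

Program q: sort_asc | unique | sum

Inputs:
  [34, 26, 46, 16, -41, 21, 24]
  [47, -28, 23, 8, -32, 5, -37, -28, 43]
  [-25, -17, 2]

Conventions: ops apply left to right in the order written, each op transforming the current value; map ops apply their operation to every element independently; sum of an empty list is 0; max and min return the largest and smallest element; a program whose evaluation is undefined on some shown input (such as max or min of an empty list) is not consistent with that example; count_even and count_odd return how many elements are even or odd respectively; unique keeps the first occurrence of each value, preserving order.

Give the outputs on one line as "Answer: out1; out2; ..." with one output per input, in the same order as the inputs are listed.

Execution, op by op:
  [34, 26, 46, 16, -41, 21, 24] -> [-41, 16, 21, 24, 26, 34, 46] -> [-41, 16, 21, 24, 26, 34, 46] -> 126
  [47, -28, 23, 8, -32, 5, -37, -28, 43] -> [-37, -32, -28, -28, 5, 8, 23, 43, 47] -> [-37, -32, -28, 5, 8, 23, 43, 47] -> 29
  [-25, -17, 2] -> [-25, -17, 2] -> [-25, -17, 2] -> -40

126; 29; -40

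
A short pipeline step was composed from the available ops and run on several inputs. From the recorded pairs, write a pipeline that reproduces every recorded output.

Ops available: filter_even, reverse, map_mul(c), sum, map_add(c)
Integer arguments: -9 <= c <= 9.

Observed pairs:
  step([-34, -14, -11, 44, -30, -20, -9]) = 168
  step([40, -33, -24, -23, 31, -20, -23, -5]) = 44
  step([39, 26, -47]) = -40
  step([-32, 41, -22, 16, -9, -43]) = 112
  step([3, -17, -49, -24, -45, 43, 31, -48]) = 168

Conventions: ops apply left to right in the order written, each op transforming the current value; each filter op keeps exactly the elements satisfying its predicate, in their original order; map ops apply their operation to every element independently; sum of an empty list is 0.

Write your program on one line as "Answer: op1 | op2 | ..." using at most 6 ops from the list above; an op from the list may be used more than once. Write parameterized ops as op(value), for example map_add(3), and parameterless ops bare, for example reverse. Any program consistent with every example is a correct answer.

map_add(-6) | filter_even | reverse | map_mul(-2) | sum

Check, running the answer program on each example:
  [-34, -14, -11, 44, -30, -20, -9] -> [-40, -20, -17, 38, -36, -26, -15] -> [-40, -20, 38, -36, -26] -> [-26, -36, 38, -20, -40] -> [52, 72, -76, 40, 80] -> 168
  [40, -33, -24, -23, 31, -20, -23, -5] -> [34, -39, -30, -29, 25, -26, -29, -11] -> [34, -30, -26] -> [-26, -30, 34] -> [52, 60, -68] -> 44
  [39, 26, -47] -> [33, 20, -53] -> [20] -> [20] -> [-40] -> -40
  [-32, 41, -22, 16, -9, -43] -> [-38, 35, -28, 10, -15, -49] -> [-38, -28, 10] -> [10, -28, -38] -> [-20, 56, 76] -> 112
  [3, -17, -49, -24, -45, 43, 31, -48] -> [-3, -23, -55, -30, -51, 37, 25, -54] -> [-30, -54] -> [-54, -30] -> [108, 60] -> 168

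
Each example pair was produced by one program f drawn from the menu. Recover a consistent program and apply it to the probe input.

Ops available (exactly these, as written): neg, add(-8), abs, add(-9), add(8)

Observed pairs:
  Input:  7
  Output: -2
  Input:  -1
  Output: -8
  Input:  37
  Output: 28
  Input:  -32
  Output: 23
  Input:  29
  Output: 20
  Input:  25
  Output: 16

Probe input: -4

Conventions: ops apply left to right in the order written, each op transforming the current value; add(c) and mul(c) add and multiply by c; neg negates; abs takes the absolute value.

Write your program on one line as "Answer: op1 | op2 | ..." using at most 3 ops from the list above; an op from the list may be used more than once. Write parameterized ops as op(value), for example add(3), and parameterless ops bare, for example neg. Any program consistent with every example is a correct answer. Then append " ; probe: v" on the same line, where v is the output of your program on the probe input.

abs | add(-9) ; probe: -5

Check, running the answer program on each example:
  7 -> 7 -> -2
  -1 -> 1 -> -8
  37 -> 37 -> 28
  -32 -> 32 -> 23
  29 -> 29 -> 20
  25 -> 25 -> 16
  probe: -4 -> 4 -> -5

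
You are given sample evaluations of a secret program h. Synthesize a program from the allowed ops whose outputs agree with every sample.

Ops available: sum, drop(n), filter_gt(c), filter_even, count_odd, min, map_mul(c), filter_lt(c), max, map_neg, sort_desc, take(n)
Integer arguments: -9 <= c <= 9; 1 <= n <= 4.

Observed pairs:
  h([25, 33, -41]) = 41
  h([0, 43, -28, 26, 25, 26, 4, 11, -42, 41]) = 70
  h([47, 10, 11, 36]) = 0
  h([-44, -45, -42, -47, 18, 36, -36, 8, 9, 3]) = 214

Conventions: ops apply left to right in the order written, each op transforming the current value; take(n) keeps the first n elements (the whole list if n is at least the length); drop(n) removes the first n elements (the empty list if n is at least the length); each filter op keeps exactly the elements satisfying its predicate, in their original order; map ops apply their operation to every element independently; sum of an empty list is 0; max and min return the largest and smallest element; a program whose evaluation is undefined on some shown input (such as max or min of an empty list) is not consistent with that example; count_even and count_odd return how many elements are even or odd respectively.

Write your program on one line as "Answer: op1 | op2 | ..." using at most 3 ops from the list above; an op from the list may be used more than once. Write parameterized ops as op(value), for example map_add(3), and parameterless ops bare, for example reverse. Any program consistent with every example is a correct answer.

map_neg | filter_gt(0) | sum

Check, running the answer program on each example:
  [25, 33, -41] -> [-25, -33, 41] -> [41] -> 41
  [0, 43, -28, 26, 25, 26, 4, 11, -42, 41] -> [0, -43, 28, -26, -25, -26, -4, -11, 42, -41] -> [28, 42] -> 70
  [47, 10, 11, 36] -> [-47, -10, -11, -36] -> [] -> 0
  [-44, -45, -42, -47, 18, 36, -36, 8, 9, 3] -> [44, 45, 42, 47, -18, -36, 36, -8, -9, -3] -> [44, 45, 42, 47, 36] -> 214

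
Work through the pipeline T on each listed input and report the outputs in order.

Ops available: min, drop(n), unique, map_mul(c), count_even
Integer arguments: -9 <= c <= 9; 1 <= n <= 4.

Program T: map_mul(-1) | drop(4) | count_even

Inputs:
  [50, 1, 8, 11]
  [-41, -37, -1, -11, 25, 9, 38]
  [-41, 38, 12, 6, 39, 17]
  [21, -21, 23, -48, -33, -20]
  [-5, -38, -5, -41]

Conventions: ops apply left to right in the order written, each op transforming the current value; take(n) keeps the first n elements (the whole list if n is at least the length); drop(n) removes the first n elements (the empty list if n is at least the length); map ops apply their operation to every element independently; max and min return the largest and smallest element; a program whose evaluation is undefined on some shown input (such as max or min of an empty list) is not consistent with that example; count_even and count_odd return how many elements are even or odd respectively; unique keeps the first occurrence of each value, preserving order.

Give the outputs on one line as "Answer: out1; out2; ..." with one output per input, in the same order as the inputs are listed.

Execution, op by op:
  [50, 1, 8, 11] -> [-50, -1, -8, -11] -> [] -> 0
  [-41, -37, -1, -11, 25, 9, 38] -> [41, 37, 1, 11, -25, -9, -38] -> [-25, -9, -38] -> 1
  [-41, 38, 12, 6, 39, 17] -> [41, -38, -12, -6, -39, -17] -> [-39, -17] -> 0
  [21, -21, 23, -48, -33, -20] -> [-21, 21, -23, 48, 33, 20] -> [33, 20] -> 1
  [-5, -38, -5, -41] -> [5, 38, 5, 41] -> [] -> 0

0; 1; 0; 1; 0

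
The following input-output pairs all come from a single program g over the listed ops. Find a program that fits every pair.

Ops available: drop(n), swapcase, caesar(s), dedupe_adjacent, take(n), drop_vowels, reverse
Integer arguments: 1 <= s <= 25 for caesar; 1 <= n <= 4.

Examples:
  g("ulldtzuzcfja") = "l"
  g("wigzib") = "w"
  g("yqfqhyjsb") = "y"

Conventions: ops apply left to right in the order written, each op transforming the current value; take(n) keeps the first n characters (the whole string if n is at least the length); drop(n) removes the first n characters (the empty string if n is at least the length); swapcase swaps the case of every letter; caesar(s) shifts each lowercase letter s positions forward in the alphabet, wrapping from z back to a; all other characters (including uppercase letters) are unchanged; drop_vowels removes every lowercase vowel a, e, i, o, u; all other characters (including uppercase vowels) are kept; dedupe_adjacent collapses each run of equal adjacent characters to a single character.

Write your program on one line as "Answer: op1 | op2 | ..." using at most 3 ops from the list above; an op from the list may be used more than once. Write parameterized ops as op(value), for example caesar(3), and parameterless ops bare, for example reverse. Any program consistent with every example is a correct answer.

drop_vowels | take(1)

Check, running the answer program on each example:
  "ulldtzuzcfja" -> "lldtzzcfj" -> "l"
  "wigzib" -> "wgzb" -> "w"
  "yqfqhyjsb" -> "yqfqhyjsb" -> "y"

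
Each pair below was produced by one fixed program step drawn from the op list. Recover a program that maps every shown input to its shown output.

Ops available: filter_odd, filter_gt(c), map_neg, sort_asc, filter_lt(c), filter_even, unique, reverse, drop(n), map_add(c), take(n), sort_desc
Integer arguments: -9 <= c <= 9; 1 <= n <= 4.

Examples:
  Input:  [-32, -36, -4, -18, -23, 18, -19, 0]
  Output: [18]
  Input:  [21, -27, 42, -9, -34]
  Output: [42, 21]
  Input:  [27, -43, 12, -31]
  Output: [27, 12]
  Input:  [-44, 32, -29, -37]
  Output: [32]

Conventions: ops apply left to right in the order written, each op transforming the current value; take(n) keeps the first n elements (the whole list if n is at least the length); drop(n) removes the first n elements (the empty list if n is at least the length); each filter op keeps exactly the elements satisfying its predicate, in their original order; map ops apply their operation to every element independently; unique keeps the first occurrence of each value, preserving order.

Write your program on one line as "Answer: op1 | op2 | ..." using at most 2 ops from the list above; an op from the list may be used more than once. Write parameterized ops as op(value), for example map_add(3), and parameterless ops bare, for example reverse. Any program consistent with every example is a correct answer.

filter_gt(6) | sort_desc

Check, running the answer program on each example:
  [-32, -36, -4, -18, -23, 18, -19, 0] -> [18] -> [18]
  [21, -27, 42, -9, -34] -> [21, 42] -> [42, 21]
  [27, -43, 12, -31] -> [27, 12] -> [27, 12]
  [-44, 32, -29, -37] -> [32] -> [32]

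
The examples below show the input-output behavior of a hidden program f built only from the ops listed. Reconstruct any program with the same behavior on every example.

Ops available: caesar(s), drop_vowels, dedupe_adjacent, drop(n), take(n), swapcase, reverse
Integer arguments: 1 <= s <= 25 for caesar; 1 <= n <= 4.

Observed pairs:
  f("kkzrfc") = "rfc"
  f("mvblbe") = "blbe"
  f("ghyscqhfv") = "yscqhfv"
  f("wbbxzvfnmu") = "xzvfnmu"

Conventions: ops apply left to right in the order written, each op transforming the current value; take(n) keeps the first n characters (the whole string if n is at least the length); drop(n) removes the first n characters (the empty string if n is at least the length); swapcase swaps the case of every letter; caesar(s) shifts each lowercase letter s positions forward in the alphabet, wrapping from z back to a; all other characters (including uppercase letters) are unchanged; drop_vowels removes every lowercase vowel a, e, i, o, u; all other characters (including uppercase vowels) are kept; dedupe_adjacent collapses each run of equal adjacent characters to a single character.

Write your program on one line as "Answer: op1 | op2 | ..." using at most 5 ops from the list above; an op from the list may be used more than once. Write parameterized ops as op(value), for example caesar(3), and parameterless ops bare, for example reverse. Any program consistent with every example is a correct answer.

swapcase | dedupe_adjacent | drop(2) | swapcase

Check, running the answer program on each example:
  "kkzrfc" -> "KKZRFC" -> "KZRFC" -> "RFC" -> "rfc"
  "mvblbe" -> "MVBLBE" -> "MVBLBE" -> "BLBE" -> "blbe"
  "ghyscqhfv" -> "GHYSCQHFV" -> "GHYSCQHFV" -> "YSCQHFV" -> "yscqhfv"
  "wbbxzvfnmu" -> "WBBXZVFNMU" -> "WBXZVFNMU" -> "XZVFNMU" -> "xzvfnmu"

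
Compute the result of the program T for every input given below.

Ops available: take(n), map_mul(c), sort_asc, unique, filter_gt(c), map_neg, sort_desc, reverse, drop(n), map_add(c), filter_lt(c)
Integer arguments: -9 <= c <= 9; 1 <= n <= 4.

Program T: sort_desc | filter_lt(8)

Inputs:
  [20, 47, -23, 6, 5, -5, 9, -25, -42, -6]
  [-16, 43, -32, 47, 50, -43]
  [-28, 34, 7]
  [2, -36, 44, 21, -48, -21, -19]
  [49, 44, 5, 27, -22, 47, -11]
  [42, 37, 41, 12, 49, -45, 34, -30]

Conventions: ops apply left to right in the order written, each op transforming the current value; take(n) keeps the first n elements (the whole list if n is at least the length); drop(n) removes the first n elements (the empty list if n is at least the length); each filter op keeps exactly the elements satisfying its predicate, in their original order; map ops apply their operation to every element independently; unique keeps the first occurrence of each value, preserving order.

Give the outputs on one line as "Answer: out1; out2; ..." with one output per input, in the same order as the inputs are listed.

[6, 5, -5, -6, -23, -25, -42]; [-16, -32, -43]; [7, -28]; [2, -19, -21, -36, -48]; [5, -11, -22]; [-30, -45]

Execution, op by op:
  [20, 47, -23, 6, 5, -5, 9, -25, -42, -6] -> [47, 20, 9, 6, 5, -5, -6, -23, -25, -42] -> [6, 5, -5, -6, -23, -25, -42]
  [-16, 43, -32, 47, 50, -43] -> [50, 47, 43, -16, -32, -43] -> [-16, -32, -43]
  [-28, 34, 7] -> [34, 7, -28] -> [7, -28]
  [2, -36, 44, 21, -48, -21, -19] -> [44, 21, 2, -19, -21, -36, -48] -> [2, -19, -21, -36, -48]
  [49, 44, 5, 27, -22, 47, -11] -> [49, 47, 44, 27, 5, -11, -22] -> [5, -11, -22]
  [42, 37, 41, 12, 49, -45, 34, -30] -> [49, 42, 41, 37, 34, 12, -30, -45] -> [-30, -45]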